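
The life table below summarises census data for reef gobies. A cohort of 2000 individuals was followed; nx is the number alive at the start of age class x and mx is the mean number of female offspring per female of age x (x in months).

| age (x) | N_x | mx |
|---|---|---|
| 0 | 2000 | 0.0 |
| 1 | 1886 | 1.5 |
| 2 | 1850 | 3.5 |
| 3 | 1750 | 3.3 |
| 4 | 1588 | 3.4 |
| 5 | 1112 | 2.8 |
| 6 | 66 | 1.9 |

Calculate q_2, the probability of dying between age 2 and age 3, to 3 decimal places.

lx = nx/n0 = nx/2000: 1, 0.943, 0.925, 0.875, 0.794, 0.556, 0.033
q_2 = (l_2 − l_3) / l_2 = (0.925 − 0.875) / 0.925
     = 0.05 / 0.925 = 0.054054… → 0.054

0.054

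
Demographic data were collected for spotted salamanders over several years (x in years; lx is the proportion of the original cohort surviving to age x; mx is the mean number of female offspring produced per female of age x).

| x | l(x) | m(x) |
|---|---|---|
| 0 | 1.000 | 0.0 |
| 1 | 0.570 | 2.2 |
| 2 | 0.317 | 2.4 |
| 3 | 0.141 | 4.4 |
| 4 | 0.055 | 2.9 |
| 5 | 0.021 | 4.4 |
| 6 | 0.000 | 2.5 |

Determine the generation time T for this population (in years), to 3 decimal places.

1.987

lx·mx: 0, 1.254, 0.7608, 0.6204, 0.1595, 0.0924, 0 → R0 = 2.8871
x·lx·mx: 0, 1.254, 1.5216, 1.8612, 0.638, 0.462, 0 → Σ = 5.7368
T = 5.7368 / 2.8871 = 1.987046… → 1.987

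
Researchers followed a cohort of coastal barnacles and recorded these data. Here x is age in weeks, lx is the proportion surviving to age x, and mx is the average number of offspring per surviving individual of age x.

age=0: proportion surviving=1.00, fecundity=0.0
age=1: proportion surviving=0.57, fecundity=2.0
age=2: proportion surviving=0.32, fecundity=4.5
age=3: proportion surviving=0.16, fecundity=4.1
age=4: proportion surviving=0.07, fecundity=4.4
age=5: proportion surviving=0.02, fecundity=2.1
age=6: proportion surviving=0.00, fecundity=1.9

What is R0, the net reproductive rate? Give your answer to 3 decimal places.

3.586

lx·mx by age: 0, 1.14, 1.44, 0.656, 0.308, 0.042, 0
R0 = Σ lx·mx = 3.586 → 3.586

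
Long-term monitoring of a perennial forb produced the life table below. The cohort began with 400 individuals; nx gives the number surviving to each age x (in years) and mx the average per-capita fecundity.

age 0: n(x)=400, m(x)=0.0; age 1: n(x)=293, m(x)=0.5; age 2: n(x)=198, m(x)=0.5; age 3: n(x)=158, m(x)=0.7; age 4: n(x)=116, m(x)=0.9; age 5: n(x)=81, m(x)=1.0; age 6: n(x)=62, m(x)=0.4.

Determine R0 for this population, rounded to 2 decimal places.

lx = nx/n0 = nx/400: 1, 0.7325, 0.495, 0.395, 0.29, 0.2025, 0.155
lx·mx by age: 0, 0.36625, 0.2475, 0.2765, 0.261, 0.2025, 0.062
R0 = Σ lx·mx = 1.41575 → 1.42

1.42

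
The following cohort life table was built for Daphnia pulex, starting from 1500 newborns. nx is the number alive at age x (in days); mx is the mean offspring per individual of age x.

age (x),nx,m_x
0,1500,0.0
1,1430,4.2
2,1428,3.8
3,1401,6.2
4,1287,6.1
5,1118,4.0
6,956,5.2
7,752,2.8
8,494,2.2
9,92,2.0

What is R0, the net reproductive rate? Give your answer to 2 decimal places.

27.19

lx = nx/n0 = nx/1500: 1, 0.95333…, 0.952, 0.934, 0.858, 0.74533…, 0.63733…, 0.50133…, 0.32933…, 0.06133…
lx·mx by age: 0, 4.004…, 3.6176, 5.7908, 5.2338, 2.981333…, 3.314133…, 1.403733…, 0.724533…, 0.122667…
R0 = Σ lx·mx = 27.1926… → 27.19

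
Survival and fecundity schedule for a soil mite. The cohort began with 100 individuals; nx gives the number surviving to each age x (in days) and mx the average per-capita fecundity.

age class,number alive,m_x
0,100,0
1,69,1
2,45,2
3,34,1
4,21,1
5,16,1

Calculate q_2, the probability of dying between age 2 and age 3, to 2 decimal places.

lx = nx/n0 = nx/100: 1, 0.69, 0.45, 0.34, 0.21, 0.16
q_2 = (l_2 − l_3) / l_2 = (0.45 − 0.34) / 0.45
     = 0.11 / 0.45 = 0.244444… → 0.24

0.24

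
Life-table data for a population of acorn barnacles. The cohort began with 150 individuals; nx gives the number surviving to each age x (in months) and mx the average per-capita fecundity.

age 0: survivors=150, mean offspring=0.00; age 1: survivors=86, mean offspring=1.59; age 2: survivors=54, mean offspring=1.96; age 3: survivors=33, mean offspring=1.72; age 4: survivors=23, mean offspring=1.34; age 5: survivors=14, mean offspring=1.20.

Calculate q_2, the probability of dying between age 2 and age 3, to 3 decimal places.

0.389

lx = nx/n0 = nx/150: 1, 0.57333…, 0.36, 0.22, 0.15333…, 0.09333…
q_2 = (l_2 − l_3) / l_2 = (0.36 − 0.22) / 0.36
     = 0.14 / 0.36 = 0.388889… → 0.389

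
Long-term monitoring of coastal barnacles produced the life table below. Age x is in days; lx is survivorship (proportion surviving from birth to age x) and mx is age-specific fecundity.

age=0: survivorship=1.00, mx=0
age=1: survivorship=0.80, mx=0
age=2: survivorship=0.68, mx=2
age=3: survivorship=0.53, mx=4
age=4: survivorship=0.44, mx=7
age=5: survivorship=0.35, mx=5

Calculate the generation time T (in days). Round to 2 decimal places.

lx·mx: 0, 0, 1.36, 2.12, 3.08, 1.75 → R0 = 8.31
x·lx·mx: 0, 0, 2.72, 6.36, 12.32, 8.75 → Σ = 30.15
T = 30.15 / 8.31 = 3.628159… → 3.63

3.63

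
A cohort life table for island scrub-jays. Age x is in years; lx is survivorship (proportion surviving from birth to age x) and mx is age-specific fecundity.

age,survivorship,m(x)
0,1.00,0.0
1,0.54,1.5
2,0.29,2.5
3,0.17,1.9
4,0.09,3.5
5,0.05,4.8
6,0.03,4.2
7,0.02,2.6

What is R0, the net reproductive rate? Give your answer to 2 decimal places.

2.59

lx·mx by age: 0, 0.81, 0.725, 0.323, 0.315, 0.24, 0.126, 0.052
R0 = Σ lx·mx = 2.591 → 2.59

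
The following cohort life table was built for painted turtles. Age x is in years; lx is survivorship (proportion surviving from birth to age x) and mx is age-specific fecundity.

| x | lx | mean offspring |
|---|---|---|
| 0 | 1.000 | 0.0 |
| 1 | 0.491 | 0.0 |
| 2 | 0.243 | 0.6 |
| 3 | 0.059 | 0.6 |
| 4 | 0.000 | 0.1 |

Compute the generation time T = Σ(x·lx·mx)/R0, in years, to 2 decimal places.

2.20

lx·mx: 0, 0, 0.1458, 0.0354, 0 → R0 = 0.1812
x·lx·mx: 0, 0, 0.2916, 0.1062, 0 → Σ = 0.3978
T = 0.3978 / 0.1812 = 2.195364… → 2.20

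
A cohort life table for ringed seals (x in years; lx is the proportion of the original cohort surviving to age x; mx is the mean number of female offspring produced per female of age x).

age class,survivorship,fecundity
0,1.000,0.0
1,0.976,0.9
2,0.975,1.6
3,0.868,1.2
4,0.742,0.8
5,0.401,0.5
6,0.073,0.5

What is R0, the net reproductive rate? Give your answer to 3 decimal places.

4.311

lx·mx by age: 0, 0.8784, 1.56, 1.0416, 0.5936, 0.2005, 0.0365
R0 = Σ lx·mx = 4.3106 → 4.311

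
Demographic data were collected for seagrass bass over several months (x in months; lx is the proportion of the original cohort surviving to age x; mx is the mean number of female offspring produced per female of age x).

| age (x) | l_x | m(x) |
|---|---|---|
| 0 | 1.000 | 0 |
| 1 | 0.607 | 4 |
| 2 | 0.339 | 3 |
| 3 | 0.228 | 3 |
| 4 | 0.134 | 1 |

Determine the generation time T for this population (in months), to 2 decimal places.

1.65

lx·mx: 0, 2.428, 1.017, 0.684, 0.134 → R0 = 4.263
x·lx·mx: 0, 2.428, 2.034, 2.052, 0.536 → Σ = 7.05
T = 7.05 / 4.263 = 1.653765… → 1.65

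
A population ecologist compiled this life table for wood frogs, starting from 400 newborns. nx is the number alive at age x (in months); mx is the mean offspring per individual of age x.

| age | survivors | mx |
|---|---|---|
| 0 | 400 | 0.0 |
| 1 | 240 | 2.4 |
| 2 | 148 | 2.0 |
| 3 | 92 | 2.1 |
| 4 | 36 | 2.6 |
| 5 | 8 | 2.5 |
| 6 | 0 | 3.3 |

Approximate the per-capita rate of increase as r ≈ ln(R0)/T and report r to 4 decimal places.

lx = nx/n0 = nx/400: 1, 0.6, 0.37, 0.23, 0.09, 0.02, 0
R0 = Σ lx·mx = 0 + 1.44 + 0.74 + 0.483 + 0.234 + 0.05 + 0 = 2.947
Σ x·lx·mx = 5.555; T = 5.555/2.947 = 1.88497…
r ≈ ln(R0)/T = ln(2.947)/1.88497… = 0.573372… → 0.5734

0.5734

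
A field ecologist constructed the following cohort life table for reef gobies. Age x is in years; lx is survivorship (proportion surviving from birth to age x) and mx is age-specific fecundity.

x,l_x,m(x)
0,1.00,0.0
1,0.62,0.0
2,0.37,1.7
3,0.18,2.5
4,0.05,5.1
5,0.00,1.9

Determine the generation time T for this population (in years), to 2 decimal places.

lx·mx: 0, 0, 0.629, 0.45, 0.255, 0 → R0 = 1.334
x·lx·mx: 0, 0, 1.258, 1.35, 1.02, 0 → Σ = 3.628
T = 3.628 / 1.334 = 2.71964… → 2.72

2.72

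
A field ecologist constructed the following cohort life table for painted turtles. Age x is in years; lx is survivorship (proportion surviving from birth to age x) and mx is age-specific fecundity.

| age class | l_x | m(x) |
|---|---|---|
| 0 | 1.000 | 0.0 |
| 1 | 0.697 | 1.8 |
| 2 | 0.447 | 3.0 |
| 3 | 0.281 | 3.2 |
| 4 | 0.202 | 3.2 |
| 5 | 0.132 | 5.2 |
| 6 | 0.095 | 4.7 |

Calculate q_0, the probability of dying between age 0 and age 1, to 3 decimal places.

q_0 = (l_0 − l_1) / l_0 = (1 − 0.697) / 1
     = 0.303 / 1 = 0.303 → 0.303

0.303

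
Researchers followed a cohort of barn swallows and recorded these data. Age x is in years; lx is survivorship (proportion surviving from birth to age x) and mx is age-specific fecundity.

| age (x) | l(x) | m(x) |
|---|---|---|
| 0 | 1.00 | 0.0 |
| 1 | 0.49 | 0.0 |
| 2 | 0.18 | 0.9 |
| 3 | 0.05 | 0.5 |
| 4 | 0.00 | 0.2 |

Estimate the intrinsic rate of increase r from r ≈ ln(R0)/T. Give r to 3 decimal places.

-0.786

R0 = Σ lx·mx = 0 + 0 + 0.162 + 0.025 + 0 = 0.187
Σ x·lx·mx = 0.399; T = 0.399/0.187 = 2.13369…
r ≈ ln(R0)/T = ln(0.187)/2.13369… = -0.7858… → -0.786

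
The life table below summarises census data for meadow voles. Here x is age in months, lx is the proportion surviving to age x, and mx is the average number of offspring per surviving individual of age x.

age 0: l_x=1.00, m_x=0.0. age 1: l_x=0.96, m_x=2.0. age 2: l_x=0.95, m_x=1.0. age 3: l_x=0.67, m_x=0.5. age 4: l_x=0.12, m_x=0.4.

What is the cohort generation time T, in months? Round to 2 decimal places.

1.54

lx·mx: 0, 1.92, 0.95, 0.335, 0.048 → R0 = 3.253
x·lx·mx: 0, 1.92, 1.9, 1.005, 0.192 → Σ = 5.017
T = 5.017 / 3.253 = 1.542269… → 1.54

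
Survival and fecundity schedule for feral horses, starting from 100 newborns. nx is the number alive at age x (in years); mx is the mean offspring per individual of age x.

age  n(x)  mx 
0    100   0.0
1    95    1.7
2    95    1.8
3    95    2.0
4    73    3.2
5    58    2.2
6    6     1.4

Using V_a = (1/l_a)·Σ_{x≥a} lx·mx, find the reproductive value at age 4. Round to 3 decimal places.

lx = nx/n0 = nx/100: 1, 0.95, 0.95, 0.95, 0.73, 0.58, 0.06
lx·mx for x ≥ 4: 2.336, 1.276, 0.084 → sum = 3.696
V_4 = 3.696 / l_4 = 3.696 / 0.73 = 5.063014… → 5.063

5.063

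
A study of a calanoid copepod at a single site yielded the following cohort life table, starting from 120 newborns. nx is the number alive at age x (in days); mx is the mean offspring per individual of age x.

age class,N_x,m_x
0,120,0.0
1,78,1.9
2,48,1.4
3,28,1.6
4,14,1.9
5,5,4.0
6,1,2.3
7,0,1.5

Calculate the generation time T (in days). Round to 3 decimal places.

lx = nx/n0 = nx/120: 1, 0.65, 0.4, 0.23333…, 0.11667…, 0.04167…, 0.00833…, 0
lx·mx: 0, 1.235, 0.56, 0.373333…, 0.221667…, 0.166667…, 0.019167…, 0 → R0 = 2.575833…
x·lx·mx: 0, 1.235, 1.12, 1.12…, 0.886667…, 0.833333…, 0.115…, 0 → Σ = 5.31…
T = 5.31… / 2.575833… = 2.061469… → 2.061

2.061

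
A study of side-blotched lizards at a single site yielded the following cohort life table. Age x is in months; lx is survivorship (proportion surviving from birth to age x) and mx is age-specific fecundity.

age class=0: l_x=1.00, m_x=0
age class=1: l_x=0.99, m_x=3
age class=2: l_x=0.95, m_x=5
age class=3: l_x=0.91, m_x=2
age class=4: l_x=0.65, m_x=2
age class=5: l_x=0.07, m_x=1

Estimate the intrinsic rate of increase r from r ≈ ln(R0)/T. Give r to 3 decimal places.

1.110

R0 = Σ lx·mx = 0 + 2.97 + 4.75 + 1.82 + 1.3 + 0.07 = 10.91
Σ x·lx·mx = 23.48; T = 23.48/10.91 = 2.15215…
r ≈ ln(R0)/T = ln(10.91)/2.15215… = 1.11037… → 1.110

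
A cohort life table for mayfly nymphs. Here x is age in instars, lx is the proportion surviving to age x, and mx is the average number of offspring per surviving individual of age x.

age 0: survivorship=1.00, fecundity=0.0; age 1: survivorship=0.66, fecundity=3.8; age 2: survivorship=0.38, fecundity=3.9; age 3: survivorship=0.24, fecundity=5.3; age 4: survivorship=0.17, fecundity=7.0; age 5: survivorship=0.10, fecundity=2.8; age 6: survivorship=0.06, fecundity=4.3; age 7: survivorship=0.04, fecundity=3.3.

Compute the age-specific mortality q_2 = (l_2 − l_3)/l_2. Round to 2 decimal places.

0.37

q_2 = (l_2 − l_3) / l_2 = (0.38 − 0.24) / 0.38
     = 0.14 / 0.38 = 0.368421… → 0.37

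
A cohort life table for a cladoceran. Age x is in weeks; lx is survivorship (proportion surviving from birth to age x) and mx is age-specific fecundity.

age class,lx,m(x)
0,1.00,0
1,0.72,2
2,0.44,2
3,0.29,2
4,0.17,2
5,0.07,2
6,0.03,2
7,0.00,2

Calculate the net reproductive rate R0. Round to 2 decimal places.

lx·mx by age: 0, 1.44, 0.88, 0.58, 0.34, 0.14, 0.06, 0
R0 = Σ lx·mx = 3.44 → 3.44

3.44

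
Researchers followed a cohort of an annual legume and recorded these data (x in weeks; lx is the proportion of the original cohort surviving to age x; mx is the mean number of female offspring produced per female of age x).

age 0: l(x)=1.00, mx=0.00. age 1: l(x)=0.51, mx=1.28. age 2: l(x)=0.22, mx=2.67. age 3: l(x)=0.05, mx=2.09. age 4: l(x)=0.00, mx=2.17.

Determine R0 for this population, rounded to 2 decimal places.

lx·mx by age: 0, 0.6528, 0.5874, 0.1045, 0
R0 = Σ lx·mx = 1.3447 → 1.34

1.34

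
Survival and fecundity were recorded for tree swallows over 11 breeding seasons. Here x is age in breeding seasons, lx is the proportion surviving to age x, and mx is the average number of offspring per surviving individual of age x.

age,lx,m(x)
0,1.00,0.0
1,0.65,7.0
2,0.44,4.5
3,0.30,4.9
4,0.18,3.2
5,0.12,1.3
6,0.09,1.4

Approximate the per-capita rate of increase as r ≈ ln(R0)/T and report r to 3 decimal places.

R0 = Σ lx·mx = 0 + 4.55 + 1.98 + 1.47 + 0.576 + 0.156 + 0.126 = 8.858
Σ x·lx·mx = 16.76; T = 16.76/8.858 = 1.89207…
r ≈ ln(R0)/T = ln(8.858)/1.89207… = 1.15287… → 1.153

1.153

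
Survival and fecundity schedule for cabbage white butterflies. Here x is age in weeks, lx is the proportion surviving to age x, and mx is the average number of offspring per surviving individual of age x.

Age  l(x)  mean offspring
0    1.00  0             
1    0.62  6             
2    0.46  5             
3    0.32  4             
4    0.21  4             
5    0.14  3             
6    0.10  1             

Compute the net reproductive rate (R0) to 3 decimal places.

lx·mx by age: 0, 3.72, 2.3, 1.28, 0.84, 0.42, 0.1
R0 = Σ lx·mx = 8.66 → 8.660

8.660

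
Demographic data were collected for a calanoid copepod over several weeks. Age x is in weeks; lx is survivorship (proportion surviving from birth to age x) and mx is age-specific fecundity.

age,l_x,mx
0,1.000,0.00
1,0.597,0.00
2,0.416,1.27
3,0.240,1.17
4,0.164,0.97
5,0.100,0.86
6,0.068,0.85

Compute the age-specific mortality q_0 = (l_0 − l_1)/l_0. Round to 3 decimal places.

q_0 = (l_0 − l_1) / l_0 = (1 − 0.597) / 1
     = 0.403 / 1 = 0.403 → 0.403

0.403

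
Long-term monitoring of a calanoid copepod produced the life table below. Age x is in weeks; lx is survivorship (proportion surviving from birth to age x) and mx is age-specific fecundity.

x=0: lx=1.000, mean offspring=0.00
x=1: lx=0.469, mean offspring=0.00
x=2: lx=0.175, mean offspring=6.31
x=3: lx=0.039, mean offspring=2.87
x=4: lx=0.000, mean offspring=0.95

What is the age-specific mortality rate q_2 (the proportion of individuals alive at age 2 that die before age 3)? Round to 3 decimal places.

q_2 = (l_2 − l_3) / l_2 = (0.175 − 0.039) / 0.175
     = 0.136 / 0.175 = 0.777143… → 0.777

0.777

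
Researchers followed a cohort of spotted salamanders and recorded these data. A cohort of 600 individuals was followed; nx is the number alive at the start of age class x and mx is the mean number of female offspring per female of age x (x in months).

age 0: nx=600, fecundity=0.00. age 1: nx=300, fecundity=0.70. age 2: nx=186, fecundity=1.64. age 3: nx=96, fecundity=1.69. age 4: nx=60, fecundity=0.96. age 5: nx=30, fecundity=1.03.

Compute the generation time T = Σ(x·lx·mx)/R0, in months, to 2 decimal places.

2.21

lx = nx/n0 = nx/600: 1, 0.5, 0.31, 0.16, 0.1, 0.05
lx·mx: 0, 0.35, 0.5084, 0.2704, 0.096, 0.0515 → R0 = 1.2763
x·lx·mx: 0, 0.35, 1.0168, 0.8112, 0.384, 0.2575 → Σ = 2.8195
T = 2.8195 / 1.2763 = 2.20912… → 2.21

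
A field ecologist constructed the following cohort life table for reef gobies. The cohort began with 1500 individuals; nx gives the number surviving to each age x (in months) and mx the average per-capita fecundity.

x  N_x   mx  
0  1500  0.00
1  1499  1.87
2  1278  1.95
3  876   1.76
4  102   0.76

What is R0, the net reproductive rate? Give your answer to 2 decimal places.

4.61

lx = nx/n0 = nx/1500: 1, 0.99933…, 0.852, 0.584, 0.068
lx·mx by age: 0, 1.868753…, 1.6614, 1.02784, 0.05168
R0 = Σ lx·mx = 4.609673… → 4.61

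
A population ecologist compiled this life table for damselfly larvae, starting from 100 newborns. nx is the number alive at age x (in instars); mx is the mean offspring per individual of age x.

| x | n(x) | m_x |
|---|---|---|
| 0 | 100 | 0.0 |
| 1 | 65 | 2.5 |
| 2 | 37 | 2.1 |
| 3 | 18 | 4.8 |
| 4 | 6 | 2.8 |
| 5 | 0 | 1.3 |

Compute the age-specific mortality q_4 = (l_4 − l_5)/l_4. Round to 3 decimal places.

1.000

lx = nx/n0 = nx/100: 1, 0.65, 0.37, 0.18, 0.06, 0
q_4 = (l_4 − l_5) / l_4 = (0.06 − 0) / 0.06
     = 0.06 / 0.06 = 1 → 1.000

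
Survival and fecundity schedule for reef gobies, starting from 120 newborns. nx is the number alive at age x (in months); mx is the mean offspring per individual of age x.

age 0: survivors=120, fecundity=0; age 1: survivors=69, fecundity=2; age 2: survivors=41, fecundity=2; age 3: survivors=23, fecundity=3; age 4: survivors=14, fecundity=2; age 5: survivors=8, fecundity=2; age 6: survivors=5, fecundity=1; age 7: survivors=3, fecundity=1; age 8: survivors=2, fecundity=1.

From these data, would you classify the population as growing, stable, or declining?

growing

lx = nx/n0 = nx/120: 1, 0.575, 0.34167…, 0.19167…, 0.11667…, 0.06667…, 0.04167…, 0.025, 0.01667…
R0 = Σ lx·mx = 0 + 1.15 + 0.683333… + 0.575… + 0.233333… + 0.133333… + 0.041667… + 0.025 + 0.016667… = 2.858333…
R0 > 1, so the population is growing.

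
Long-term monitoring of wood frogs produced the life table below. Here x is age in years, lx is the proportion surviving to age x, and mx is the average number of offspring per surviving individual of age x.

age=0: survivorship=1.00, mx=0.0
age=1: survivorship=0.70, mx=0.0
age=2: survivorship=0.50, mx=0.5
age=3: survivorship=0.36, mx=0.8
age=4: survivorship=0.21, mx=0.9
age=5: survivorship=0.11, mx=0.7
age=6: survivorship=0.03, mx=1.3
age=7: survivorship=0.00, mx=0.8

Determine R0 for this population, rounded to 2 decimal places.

lx·mx by age: 0, 0, 0.25, 0.288, 0.189, 0.077, 0.039, 0
R0 = Σ lx·mx = 0.843 → 0.84

0.84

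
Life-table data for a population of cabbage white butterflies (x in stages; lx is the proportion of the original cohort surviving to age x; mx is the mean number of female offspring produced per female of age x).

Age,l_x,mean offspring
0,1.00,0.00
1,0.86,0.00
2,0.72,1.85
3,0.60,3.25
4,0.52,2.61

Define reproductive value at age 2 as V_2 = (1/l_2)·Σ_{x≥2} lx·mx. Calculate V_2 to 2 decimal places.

6.44

lx·mx for x ≥ 2: 1.332, 1.95, 1.3572 → sum = 4.6392
V_2 = 4.6392 / l_2 = 4.6392 / 0.72 = 6.443333… → 6.44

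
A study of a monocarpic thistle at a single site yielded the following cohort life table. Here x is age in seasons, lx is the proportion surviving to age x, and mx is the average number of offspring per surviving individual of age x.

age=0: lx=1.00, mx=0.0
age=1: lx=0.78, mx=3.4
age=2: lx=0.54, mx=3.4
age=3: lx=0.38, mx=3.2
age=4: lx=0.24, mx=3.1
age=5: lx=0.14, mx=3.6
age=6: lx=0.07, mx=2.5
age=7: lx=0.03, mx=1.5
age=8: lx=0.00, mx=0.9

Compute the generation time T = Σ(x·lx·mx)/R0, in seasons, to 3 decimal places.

2.347

lx·mx: 0, 2.652, 1.836, 1.216, 0.744, 0.504, 0.175, 0.045, 0 → R0 = 7.172
x·lx·mx: 0, 2.652, 3.672, 3.648, 2.976, 2.52, 1.05, 0.315, 0 → Σ = 16.833
T = 16.833 / 7.172 = 2.347044… → 2.347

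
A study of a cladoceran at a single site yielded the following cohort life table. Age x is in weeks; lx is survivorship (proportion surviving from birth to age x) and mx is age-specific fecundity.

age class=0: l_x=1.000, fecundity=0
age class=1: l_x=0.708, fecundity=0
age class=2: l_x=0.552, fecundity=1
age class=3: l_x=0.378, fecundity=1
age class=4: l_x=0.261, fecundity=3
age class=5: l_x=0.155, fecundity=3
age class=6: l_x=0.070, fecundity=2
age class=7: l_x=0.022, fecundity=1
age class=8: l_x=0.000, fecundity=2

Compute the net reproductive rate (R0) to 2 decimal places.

2.34

lx·mx by age: 0, 0, 0.552, 0.378, 0.783, 0.465, 0.14, 0.022, 0
R0 = Σ lx·mx = 2.34 → 2.34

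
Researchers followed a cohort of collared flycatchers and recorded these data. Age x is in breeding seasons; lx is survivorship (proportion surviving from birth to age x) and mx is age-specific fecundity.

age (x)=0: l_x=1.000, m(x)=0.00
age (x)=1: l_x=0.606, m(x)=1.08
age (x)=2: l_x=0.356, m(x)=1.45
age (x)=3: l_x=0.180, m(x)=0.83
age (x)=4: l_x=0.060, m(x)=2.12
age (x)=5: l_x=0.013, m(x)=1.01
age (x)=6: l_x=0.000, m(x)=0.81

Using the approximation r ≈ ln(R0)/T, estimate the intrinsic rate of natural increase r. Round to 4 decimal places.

R0 = Σ lx·mx = 0 + 0.65448 + 0.5162 + 0.1494 + 0.1272 + 0.01313 + 0 = 1.46041
Σ x·lx·mx = 2.70953; T = 2.70953/1.46041 = 1.85532…
r ≈ ln(R0)/T = ln(1.46041)/1.85532… = 0.204125… → 0.2041

0.2041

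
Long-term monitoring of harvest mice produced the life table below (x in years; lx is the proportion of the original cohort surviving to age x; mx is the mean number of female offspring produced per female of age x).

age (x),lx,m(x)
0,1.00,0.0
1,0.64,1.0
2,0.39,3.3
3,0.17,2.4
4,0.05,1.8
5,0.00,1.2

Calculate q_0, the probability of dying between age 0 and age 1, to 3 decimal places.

q_0 = (l_0 − l_1) / l_0 = (1 − 0.64) / 1
     = 0.36 / 1 = 0.36 → 0.360

0.360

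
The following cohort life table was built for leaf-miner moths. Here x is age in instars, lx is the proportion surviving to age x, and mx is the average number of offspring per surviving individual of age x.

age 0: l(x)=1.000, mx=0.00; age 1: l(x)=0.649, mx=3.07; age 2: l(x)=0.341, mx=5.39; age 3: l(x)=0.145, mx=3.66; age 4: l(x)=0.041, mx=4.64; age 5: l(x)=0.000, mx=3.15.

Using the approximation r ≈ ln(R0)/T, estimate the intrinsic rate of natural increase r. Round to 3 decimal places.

0.860

R0 = Σ lx·mx = 0 + 1.99243 + 1.83799 + 0.5307 + 0.19024 + 0 = 4.55136
Σ x·lx·mx = 8.02147; T = 8.02147/4.55136 = 1.76243…
r ≈ ln(R0)/T = ln(4.55136)/1.76243… = 0.85985… → 0.860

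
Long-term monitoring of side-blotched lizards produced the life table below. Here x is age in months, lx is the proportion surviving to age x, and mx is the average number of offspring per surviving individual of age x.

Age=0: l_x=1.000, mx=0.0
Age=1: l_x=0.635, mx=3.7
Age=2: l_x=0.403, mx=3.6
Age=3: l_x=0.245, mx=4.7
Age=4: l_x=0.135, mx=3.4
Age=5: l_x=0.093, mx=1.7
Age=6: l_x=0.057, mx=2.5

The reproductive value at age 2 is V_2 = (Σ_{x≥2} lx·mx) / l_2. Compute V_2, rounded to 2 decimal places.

8.34

lx·mx for x ≥ 2: 1.4508, 1.1515, 0.459, 0.1581, 0.1425 → sum = 3.3619
V_2 = 3.3619 / l_2 = 3.3619 / 0.403 = 8.342184… → 8.34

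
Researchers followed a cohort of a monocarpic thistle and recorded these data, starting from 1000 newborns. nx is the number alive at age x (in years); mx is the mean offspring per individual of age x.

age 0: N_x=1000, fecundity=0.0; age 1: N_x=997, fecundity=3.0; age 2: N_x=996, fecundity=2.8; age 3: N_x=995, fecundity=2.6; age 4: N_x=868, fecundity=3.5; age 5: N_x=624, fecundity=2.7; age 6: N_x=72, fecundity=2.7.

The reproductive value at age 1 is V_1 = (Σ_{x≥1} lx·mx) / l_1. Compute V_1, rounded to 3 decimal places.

lx = nx/n0 = nx/1000: 1, 0.997, 0.996, 0.995, 0.868, 0.624, 0.072
lx·mx for x ≥ 1: 2.991, 2.7888, 2.587, 3.038, 1.6848, 0.1944 → sum = 13.284
V_1 = 13.284 / l_1 = 13.284 / 0.997 = 13.323972… → 13.324

13.324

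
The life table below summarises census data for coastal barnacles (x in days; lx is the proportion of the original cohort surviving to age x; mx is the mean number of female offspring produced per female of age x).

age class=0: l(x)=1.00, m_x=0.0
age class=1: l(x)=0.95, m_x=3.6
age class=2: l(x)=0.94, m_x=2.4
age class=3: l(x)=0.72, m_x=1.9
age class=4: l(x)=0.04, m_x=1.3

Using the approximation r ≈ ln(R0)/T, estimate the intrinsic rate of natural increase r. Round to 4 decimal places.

R0 = Σ lx·mx = 0 + 3.42 + 2.256 + 1.368 + 0.052 = 7.096
Σ x·lx·mx = 12.244; T = 12.244/7.096 = 1.72548…
r ≈ ln(R0)/T = ln(7.096)/1.72548… = 1.135645… → 1.1356

1.1356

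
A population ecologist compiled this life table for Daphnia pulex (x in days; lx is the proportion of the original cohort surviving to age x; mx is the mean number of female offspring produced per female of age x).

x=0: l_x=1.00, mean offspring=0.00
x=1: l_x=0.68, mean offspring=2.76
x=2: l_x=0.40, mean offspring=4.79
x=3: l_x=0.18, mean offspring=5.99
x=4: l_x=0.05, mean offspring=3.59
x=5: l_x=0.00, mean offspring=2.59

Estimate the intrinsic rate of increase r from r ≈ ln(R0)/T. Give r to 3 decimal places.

0.847

R0 = Σ lx·mx = 0 + 1.8768 + 1.916 + 1.0782 + 0.1795 + 0 = 5.0505
Σ x·lx·mx = 9.6614; T = 9.6614/5.0505 = 1.91296…
r ≈ ln(R0)/T = ln(5.0505)/1.91296… = 0.84659… → 0.847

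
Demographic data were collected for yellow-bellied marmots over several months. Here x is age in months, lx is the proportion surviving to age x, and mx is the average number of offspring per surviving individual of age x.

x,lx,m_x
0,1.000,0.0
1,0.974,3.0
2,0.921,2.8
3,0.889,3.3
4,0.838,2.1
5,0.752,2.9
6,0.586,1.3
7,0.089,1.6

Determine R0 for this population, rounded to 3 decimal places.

13.279

lx·mx by age: 0, 2.922, 2.5788, 2.9337, 1.7598, 2.1808, 0.7618, 0.1424
R0 = Σ lx·mx = 13.2793 → 13.279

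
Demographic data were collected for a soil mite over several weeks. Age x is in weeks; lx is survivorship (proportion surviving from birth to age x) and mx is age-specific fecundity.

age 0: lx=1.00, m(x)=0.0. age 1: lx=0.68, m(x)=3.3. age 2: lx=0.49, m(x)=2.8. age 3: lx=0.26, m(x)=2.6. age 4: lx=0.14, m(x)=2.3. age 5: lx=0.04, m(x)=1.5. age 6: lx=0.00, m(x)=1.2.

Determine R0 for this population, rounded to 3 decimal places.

lx·mx by age: 0, 2.244, 1.372, 0.676, 0.322, 0.06, 0
R0 = Σ lx·mx = 4.674 → 4.674

4.674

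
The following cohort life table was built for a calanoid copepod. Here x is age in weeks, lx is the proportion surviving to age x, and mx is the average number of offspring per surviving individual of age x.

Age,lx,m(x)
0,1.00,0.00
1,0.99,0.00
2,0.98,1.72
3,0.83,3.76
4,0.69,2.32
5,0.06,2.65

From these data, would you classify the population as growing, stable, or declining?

growing

R0 = Σ lx·mx = 0 + 0 + 1.6856 + 3.1208 + 1.6008 + 0.159 = 6.5662
R0 > 1, so the population is growing.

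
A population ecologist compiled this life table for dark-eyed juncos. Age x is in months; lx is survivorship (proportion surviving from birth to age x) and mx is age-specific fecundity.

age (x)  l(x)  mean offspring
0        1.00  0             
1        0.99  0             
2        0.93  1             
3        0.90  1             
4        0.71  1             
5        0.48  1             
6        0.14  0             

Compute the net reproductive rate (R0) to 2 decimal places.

lx·mx by age: 0, 0, 0.93, 0.9, 0.71, 0.48, 0
R0 = Σ lx·mx = 3.02 → 3.02

3.02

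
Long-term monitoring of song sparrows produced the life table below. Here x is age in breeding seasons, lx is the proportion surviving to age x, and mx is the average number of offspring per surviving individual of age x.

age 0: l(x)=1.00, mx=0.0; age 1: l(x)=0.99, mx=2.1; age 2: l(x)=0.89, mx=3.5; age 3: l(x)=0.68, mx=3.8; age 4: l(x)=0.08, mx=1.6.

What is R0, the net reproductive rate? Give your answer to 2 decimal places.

7.91

lx·mx by age: 0, 2.079, 3.115, 2.584, 0.128
R0 = Σ lx·mx = 7.906 → 7.91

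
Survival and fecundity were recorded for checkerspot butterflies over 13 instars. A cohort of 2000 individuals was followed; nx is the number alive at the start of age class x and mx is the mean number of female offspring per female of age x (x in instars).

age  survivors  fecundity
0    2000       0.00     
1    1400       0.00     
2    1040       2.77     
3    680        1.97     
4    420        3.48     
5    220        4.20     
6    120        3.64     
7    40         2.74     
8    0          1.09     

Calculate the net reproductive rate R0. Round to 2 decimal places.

3.58

lx = nx/n0 = nx/2000: 1, 0.7, 0.52, 0.34, 0.21, 0.11, 0.06, 0.02, 0
lx·mx by age: 0, 0, 1.4404, 0.6698, 0.7308, 0.462, 0.2184, 0.0548, 0
R0 = Σ lx·mx = 3.5762 → 3.58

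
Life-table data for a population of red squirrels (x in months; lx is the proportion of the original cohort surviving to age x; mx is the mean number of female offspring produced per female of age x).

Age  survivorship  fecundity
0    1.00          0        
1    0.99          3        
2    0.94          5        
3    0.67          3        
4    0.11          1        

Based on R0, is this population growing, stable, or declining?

growing

R0 = Σ lx·mx = 0 + 2.97 + 4.7 + 2.01 + 0.11 = 9.79
R0 > 1, so the population is growing.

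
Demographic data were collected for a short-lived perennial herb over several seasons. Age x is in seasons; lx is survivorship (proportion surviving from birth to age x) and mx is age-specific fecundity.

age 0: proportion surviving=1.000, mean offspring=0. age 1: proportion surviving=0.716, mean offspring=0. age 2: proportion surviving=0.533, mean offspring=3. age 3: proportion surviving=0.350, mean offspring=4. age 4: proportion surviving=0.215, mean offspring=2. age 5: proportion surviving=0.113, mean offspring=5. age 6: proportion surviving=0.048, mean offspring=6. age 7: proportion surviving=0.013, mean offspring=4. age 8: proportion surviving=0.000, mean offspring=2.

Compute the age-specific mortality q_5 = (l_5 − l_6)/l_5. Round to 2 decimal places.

0.58

q_5 = (l_5 − l_6) / l_5 = (0.113 − 0.048) / 0.113
     = 0.065 / 0.113 = 0.575221… → 0.58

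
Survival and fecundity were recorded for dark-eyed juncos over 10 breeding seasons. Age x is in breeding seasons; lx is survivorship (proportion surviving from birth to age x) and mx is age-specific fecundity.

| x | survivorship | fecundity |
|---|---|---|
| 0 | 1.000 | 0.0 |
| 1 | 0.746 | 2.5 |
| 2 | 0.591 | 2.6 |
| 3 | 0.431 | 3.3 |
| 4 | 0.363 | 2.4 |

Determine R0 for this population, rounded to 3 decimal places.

5.695

lx·mx by age: 0, 1.865, 1.5366, 1.4223, 0.8712
R0 = Σ lx·mx = 5.6951 → 5.695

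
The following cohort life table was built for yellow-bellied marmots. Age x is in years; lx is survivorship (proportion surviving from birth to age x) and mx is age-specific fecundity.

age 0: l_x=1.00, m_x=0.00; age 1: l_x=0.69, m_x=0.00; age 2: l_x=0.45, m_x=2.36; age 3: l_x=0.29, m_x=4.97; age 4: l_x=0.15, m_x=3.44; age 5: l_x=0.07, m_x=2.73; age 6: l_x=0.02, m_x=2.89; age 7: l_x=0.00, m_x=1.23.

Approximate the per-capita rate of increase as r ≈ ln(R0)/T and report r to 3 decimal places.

0.394

R0 = Σ lx·mx = 0 + 0 + 1.062 + 1.4413 + 0.516 + 0.1911 + 0.0578 + 0 = 3.2682
Σ x·lx·mx = 9.8142; T = 9.8142/3.2682 = 3.00294…
r ≈ ln(R0)/T = ln(3.2682)/3.00294… = 0.39436… → 0.394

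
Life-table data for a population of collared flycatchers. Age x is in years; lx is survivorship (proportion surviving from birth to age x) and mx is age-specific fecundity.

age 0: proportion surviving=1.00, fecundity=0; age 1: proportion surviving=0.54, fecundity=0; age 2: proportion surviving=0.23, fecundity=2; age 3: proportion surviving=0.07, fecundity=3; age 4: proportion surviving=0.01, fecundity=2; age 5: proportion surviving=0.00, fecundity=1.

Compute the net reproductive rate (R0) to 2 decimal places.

0.69

lx·mx by age: 0, 0, 0.46, 0.21, 0.02, 0
R0 = Σ lx·mx = 0.69 → 0.69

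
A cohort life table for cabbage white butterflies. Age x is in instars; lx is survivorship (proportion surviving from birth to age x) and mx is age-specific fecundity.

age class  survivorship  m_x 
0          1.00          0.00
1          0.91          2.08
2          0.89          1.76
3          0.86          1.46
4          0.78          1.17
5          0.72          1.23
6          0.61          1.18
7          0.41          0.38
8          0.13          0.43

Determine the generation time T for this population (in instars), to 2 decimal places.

lx·mx: 0, 1.8928, 1.5664, 1.2556, 0.9126, 0.8856, 0.7198, 0.1558, 0.0559 → R0 = 7.4445
x·lx·mx: 0, 1.8928, 3.1328, 3.7668, 3.6504, 4.428, 4.3188, 1.0906, 0.4472 → Σ = 22.7274
T = 22.7274 / 7.4445 = 3.052912… → 3.05

3.05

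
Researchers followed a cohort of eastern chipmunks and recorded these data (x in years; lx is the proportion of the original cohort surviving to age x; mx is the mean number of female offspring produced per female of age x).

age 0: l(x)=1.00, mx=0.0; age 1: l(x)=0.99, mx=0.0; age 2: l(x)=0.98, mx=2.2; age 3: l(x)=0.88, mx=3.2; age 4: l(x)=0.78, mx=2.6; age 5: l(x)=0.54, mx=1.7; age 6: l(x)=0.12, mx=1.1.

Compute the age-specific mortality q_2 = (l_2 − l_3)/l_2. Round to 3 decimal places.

0.102

q_2 = (l_2 − l_3) / l_2 = (0.98 − 0.88) / 0.98
     = 0.1 / 0.98 = 0.102041… → 0.102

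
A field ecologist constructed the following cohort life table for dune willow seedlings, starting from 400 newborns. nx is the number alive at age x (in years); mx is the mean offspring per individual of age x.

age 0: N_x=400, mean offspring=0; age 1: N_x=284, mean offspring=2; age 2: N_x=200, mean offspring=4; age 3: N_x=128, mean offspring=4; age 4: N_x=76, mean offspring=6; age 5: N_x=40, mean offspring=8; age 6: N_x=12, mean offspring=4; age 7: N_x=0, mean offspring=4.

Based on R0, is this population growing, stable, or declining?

lx = nx/n0 = nx/400: 1, 0.71, 0.5, 0.32, 0.19, 0.1, 0.03, 0
R0 = Σ lx·mx = 0 + 1.42 + 2 + 1.28 + 1.14 + 0.8 + 0.12 + 0 = 6.76
R0 > 1, so the population is growing.

growing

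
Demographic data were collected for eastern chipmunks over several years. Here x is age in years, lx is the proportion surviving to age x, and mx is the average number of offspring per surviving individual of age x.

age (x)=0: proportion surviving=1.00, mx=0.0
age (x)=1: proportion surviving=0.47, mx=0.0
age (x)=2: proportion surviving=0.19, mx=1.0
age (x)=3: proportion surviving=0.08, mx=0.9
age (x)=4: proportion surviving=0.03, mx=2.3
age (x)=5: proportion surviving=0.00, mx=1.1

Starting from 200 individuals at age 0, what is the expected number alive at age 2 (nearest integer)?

Expected survivors = N0 · l_2 = 200 × 0.19 = 38 → 38

38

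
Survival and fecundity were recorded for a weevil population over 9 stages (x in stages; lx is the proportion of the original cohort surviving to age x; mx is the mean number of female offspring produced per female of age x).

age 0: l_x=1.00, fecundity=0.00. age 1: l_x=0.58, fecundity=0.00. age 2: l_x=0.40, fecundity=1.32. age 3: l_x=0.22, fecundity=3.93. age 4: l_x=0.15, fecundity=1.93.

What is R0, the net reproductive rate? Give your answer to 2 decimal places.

1.68

lx·mx by age: 0, 0, 0.528, 0.8646, 0.2895
R0 = Σ lx·mx = 1.6821 → 1.68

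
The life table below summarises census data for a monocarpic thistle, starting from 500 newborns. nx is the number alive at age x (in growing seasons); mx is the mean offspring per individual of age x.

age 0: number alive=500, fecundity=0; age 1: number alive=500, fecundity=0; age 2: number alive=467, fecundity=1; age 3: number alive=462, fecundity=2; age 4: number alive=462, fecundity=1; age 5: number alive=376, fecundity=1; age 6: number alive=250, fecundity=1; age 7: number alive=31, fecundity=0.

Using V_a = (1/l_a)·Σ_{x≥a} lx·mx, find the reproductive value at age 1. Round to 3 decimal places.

lx = nx/n0 = nx/500: 1, 1, 0.934, 0.924, 0.924, 0.752, 0.5, 0.062
lx·mx for x ≥ 1: 0, 0.934, 1.848, 0.924, 0.752, 0.5, 0 → sum = 4.958
V_1 = 4.958 / l_1 = 4.958 / 1 = 4.958 → 4.958

4.958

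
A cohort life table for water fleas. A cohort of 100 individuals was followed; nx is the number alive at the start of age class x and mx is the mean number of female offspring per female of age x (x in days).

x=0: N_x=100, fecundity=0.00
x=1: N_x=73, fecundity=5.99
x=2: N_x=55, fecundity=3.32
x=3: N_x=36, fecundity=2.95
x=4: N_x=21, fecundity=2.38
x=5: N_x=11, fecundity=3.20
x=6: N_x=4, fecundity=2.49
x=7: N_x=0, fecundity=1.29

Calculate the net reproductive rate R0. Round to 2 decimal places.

8.21

lx = nx/n0 = nx/100: 1, 0.73, 0.55, 0.36, 0.21, 0.11, 0.04, 0
lx·mx by age: 0, 4.3727, 1.826, 1.062, 0.4998, 0.352, 0.0996, 0
R0 = Σ lx·mx = 8.2121 → 8.21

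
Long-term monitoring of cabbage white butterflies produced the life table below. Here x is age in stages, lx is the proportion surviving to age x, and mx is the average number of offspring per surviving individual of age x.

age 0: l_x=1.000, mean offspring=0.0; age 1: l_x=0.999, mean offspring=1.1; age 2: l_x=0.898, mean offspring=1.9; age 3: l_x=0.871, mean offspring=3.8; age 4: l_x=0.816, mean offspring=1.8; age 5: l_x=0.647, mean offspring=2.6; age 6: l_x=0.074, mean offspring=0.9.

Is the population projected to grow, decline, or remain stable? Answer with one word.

R0 = Σ lx·mx = 0 + 1.0989 + 1.7062 + 3.3098 + 1.4688 + 1.6822 + 0.0666 = 9.3325
R0 > 1, so the population is growing.

growing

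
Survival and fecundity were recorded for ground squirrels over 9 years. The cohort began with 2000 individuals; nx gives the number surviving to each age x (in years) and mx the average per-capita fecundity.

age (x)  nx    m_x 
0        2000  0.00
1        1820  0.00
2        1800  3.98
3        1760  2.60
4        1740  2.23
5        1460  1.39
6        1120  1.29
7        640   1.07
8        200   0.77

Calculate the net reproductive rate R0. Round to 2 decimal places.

9.97

lx = nx/n0 = nx/2000: 1, 0.91, 0.9, 0.88, 0.87, 0.73, 0.56, 0.32, 0.1
lx·mx by age: 0, 0, 3.582, 2.288, 1.9401, 1.0147, 0.7224, 0.3424, 0.077
R0 = Σ lx·mx = 9.9666 → 9.97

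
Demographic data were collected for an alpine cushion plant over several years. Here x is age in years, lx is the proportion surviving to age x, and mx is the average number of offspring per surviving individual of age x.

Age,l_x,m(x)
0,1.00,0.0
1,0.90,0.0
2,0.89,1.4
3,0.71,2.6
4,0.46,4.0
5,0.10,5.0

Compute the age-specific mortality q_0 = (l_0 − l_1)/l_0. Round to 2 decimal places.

q_0 = (l_0 − l_1) / l_0 = (1 − 0.9) / 1
     = 0.1 / 1 = 0.1 → 0.10

0.10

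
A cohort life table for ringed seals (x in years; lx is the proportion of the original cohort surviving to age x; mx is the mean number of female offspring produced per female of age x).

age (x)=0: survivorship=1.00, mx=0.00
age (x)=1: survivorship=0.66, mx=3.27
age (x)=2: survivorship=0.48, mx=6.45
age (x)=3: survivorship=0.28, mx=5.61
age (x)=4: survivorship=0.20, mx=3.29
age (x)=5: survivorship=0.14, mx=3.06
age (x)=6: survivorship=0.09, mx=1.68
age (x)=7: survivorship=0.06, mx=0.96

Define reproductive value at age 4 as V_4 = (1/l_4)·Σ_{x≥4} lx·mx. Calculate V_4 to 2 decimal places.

lx·mx for x ≥ 4: 0.658, 0.4284, 0.1512, 0.0576 → sum = 1.2952
V_4 = 1.2952 / l_4 = 1.2952 / 0.2 = 6.476 → 6.48

6.48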